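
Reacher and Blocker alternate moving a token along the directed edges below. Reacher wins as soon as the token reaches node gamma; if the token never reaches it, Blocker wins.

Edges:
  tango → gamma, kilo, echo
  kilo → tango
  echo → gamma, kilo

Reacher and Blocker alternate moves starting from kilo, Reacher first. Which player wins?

Blocker

Track states (vertex, player-to-move).
A0 = {(gamma,Reacher), (gamma,Blocker)}
A1: add {(tango,Reacher), (echo,Reacher)}.
A2: add {(kilo,Blocker)}.
A3 = A2; e.g. (tango,Blocker) stays out. (kilo,Reacher) never enters ⇒ Blocker avoids the target.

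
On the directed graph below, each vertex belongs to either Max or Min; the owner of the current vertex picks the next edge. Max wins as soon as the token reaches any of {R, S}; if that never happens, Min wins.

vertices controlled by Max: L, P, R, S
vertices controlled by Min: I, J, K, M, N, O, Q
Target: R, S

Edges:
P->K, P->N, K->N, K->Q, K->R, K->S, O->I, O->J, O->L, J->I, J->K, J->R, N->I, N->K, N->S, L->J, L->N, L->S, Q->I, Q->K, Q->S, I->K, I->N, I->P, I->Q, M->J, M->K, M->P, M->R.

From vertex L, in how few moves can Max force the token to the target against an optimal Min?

A0 = {R, S}
A1: add {L} — L (Max) has L→S.
A2 = A1; e.g. I (Min) can still go to K. Fixed point.
L enters the attractor at level 1, so Max can force the target in 1 move from there.

1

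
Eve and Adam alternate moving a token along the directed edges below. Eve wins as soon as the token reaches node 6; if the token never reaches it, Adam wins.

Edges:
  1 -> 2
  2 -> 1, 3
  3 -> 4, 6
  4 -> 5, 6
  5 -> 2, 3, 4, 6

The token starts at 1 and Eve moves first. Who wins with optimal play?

Adam

Track states (vertex, player-to-move).
A0 = {(6,Eve), (6,Adam)}
A1: add {(3,Eve), (4,Eve), (5,Eve)}.
A2: add {(3,Adam), (4,Adam)}.
A3: add {(2,Eve)}.
A4: add {(1,Adam), (5,Adam)}.
A5 = A4; e.g. (1,Eve) stays out. (1,Eve) never enters ⇒ Adam avoids the target.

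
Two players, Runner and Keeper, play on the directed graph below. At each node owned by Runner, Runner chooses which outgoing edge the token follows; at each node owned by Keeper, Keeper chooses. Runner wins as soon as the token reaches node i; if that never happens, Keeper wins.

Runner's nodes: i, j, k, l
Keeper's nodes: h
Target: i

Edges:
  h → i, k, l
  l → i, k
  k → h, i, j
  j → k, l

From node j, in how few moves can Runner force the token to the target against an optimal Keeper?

A0 = {i}
A1: add {k, l} — k (Runner) has k→i; l (Runner) has l→i.
A2: add {h, j} — h (Keeper): all of {i, k, l} already in; j (Runner) has j→k.
A2 = all vertices. Fixed point.
j enters the attractor at level 2, so Runner can force the target in 2 moves from there.

2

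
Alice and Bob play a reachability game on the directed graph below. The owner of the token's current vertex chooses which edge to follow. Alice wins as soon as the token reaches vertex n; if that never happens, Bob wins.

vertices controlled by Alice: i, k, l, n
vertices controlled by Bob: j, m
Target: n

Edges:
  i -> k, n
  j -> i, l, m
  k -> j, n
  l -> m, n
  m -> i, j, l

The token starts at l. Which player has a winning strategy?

Alice

A0 = {n}
A1: add {i, k, l} — i (Alice) has i→n; k (Alice) has k→n; l (Alice) has l→n.
A2 = A1; e.g. j (Bob) can still go to m. Fixed point.
l ∈ A1, so Alice can force the target.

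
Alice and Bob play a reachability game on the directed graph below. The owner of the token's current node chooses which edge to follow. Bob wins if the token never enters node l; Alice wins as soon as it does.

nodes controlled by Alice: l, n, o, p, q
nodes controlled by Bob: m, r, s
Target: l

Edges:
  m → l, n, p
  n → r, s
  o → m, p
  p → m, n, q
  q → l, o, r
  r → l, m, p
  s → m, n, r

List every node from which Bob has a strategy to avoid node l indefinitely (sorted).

m, n, r, s

A0 = {l}
A1: add {q} — q (Alice) has q→l.
A2: add {p} — p (Alice) has p→q.
A3: add {o} — o (Alice) has o→p.
A4 = A3; e.g. m (Bob) can still go to n. Fixed point.
Alice's attractor = {l, o, p, q}; Bob avoids the target exactly from the complement.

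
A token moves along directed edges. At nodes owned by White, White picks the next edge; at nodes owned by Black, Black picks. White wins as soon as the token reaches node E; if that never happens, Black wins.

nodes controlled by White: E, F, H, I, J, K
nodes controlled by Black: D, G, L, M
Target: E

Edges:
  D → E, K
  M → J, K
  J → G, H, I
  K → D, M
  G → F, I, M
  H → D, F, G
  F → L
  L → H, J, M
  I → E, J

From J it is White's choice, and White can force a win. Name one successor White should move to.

A0 = {E}
A1: add {I} — I (White) has I→E.
A2: add {J} — J (White) has J→I.
A3 = A2; e.g. D (Black) can still go to K. Fixed point.
From J, successor I is in the attractor (rank 1); the other successors G, H are not.

I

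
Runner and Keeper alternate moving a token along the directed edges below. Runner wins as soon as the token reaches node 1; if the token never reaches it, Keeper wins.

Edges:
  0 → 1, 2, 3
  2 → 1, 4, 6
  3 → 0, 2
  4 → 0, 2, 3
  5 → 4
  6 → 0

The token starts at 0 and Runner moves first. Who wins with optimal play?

Runner

Track states (vertex, player-to-move).
A0 = {(1,Runner), (1,Keeper)}
A1: add {(0,Runner), (2,Runner)}.
(0,Runner) ∈ A1 ⇒ Runner forces the target.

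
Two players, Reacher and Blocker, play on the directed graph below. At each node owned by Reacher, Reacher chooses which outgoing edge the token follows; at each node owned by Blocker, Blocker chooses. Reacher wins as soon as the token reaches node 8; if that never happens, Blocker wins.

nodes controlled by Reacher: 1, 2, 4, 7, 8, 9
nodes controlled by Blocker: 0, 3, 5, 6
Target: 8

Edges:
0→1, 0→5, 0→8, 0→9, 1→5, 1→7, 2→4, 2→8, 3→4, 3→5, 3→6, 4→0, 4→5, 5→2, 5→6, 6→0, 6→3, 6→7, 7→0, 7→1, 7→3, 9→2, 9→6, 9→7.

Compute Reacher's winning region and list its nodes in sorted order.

2, 8, 9

A0 = {8}
A1: add {2} — 2 (Reacher) has 2→8.
A2: add {9} — 9 (Reacher) has 9→2.
A3 = A2; e.g. 0 (Blocker) can still go to 1. Fixed point.
Reacher's winning region = {2, 8, 9}.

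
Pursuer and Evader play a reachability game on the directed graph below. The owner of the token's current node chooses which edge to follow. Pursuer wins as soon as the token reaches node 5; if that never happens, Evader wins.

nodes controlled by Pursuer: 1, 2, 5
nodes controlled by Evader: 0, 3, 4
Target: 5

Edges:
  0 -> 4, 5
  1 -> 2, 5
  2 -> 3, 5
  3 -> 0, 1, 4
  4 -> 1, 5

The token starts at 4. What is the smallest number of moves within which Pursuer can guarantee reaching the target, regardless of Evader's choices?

2

A0 = {5}
A1: add {1, 2} — 1 (Pursuer) has 1→5; 2 (Pursuer) has 2→5.
A2: add {4} — 4 (Evader): all of {1, 5} already in.
4 enters the attractor at level 2, so Pursuer can force the target in 2 moves from there.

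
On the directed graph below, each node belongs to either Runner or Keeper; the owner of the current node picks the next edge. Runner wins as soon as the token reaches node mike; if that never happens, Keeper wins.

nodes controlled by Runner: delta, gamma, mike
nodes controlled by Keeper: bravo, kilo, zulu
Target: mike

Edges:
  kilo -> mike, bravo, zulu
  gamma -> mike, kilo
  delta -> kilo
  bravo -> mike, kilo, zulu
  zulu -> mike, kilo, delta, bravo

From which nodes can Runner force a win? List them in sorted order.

A0 = {mike}
A1: add {gamma} — gamma (Runner) has gamma→mike.
A2 = A1; e.g. kilo (Keeper) can still go to bravo. Fixed point.
Runner's winning region = {gamma, mike}.

gamma, mike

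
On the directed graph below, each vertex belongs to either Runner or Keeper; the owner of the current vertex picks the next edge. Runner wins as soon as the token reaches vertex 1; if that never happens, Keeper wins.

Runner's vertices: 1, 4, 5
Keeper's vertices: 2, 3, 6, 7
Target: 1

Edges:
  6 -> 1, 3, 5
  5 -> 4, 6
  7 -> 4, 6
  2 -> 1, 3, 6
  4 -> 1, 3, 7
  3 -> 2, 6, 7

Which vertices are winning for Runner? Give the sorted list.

A0 = {1}
A1: add {4} — 4 (Runner) has 4→1.
A2: add {5} — 5 (Runner) has 5→4.
A3 = A2; e.g. 2 (Keeper) can still go to 3. Fixed point.
Runner's winning region = {1, 4, 5}.

1, 4, 5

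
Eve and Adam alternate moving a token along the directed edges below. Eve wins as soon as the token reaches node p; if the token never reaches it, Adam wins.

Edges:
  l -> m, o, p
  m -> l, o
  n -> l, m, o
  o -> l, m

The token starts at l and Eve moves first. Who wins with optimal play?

Track states (vertex, player-to-move).
A0 = {(p,Eve), (p,Adam)}
A1: add {(l,Eve)}.
(l,Eve) ∈ A1 ⇒ Eve forces the target.

Eve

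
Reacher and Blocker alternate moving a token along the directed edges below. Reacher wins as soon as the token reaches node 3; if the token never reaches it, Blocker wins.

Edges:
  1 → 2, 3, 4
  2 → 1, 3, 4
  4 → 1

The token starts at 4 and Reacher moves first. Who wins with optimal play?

Blocker

Track states (vertex, player-to-move).
A0 = {(3,Reacher), (3,Blocker)}
A1: add {(1,Reacher), (2,Reacher)}.
A2: add {(4,Blocker)}.
A3 = A2; e.g. (1,Blocker) stays out. (4,Reacher) never enters ⇒ Blocker avoids the target.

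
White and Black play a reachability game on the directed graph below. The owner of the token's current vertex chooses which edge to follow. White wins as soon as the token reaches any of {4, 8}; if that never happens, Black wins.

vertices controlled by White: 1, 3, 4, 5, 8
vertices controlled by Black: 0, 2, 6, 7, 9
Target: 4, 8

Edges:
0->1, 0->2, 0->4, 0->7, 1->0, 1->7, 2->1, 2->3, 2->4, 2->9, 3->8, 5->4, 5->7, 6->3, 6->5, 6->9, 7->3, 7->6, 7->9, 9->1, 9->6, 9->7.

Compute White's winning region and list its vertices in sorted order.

3, 4, 5, 8

A0 = {4, 8}
A1: add {3, 5} — 3 (White) has 3→8; 5 (White) has 5→4.
A2 = A1; e.g. 0 (Black) can still go to 1. Fixed point.
White's winning region = {3, 4, 5, 8}.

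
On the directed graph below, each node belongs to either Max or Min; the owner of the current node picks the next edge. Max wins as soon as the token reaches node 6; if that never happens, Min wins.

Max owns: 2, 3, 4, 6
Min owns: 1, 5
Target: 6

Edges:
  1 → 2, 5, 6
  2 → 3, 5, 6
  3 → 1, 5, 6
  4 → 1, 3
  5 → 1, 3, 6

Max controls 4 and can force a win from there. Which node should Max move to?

A0 = {6}
A1: add {2, 3} — 2 (Max) has 2→6; 3 (Max) has 3→6.
A2: add {4} — 4 (Max) has 4→3.
A3 = A2; e.g. 1 (Min) can still go to 5. Fixed point.
From 4, successor 3 is in the attractor (rank 1); the other successor 1 is not.

3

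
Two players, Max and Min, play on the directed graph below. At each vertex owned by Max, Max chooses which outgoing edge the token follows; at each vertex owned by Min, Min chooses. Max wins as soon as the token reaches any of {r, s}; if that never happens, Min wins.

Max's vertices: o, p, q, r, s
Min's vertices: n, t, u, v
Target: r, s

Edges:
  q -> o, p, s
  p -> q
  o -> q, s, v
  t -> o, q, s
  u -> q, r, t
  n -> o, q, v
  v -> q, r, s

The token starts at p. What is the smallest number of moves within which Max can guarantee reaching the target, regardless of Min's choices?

A0 = {r, s}
A1: add {o, q} — o (Max) has o→s; q (Max) has q→s.
A2: add {p, t, v} — p (Max) has p→q; t (Min): all of {o, q, s} already in; v (Min): all of {q, r, s} already in.
p enters the attractor at level 2, so Max can force the target in 2 moves from there.

2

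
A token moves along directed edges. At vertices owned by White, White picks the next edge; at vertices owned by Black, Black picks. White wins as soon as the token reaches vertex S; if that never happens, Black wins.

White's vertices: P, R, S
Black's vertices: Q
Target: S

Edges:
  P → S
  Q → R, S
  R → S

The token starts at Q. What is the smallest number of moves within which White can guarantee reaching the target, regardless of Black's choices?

2

A0 = {S}
A1: add {P, R} — P (White) has P→S; R (White) has R→S.
A2: add {Q} — Q (Black): all of {R, S} already in.
A2 = all vertices. Fixed point.
Q enters the attractor at level 2, so White can force the target in 2 moves from there.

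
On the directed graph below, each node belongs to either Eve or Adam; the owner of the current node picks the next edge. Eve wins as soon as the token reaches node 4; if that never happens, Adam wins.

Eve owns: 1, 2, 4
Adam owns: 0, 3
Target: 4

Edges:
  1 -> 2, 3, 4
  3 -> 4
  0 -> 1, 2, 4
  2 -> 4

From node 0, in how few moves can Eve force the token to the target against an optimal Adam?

A0 = {4}
A1: add {1, 2, 3} — 1 (Eve) has 1→4; 2 (Eve) has 2→4; 3 (Adam): all of {4} already in.
A2: add {0} — 0 (Adam): all of {1, 2, 4} already in.
A2 = all vertices. Fixed point.
0 enters the attractor at level 2, so Eve can force the target in 2 moves from there.

2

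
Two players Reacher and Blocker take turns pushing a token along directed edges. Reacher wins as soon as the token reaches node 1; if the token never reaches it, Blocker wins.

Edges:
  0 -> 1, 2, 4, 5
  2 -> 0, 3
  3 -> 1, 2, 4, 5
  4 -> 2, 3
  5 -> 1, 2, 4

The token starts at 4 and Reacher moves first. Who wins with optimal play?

Track states (vertex, player-to-move).
A0 = {(1,Reacher), (1,Blocker)}
A1: add {(0,Reacher), (3,Reacher), (5,Reacher)}.
A2: add {(2,Blocker)}.
A3: add {(4,Reacher)}.
(4,Reacher) ∈ A3 ⇒ Reacher forces the target.

Reacher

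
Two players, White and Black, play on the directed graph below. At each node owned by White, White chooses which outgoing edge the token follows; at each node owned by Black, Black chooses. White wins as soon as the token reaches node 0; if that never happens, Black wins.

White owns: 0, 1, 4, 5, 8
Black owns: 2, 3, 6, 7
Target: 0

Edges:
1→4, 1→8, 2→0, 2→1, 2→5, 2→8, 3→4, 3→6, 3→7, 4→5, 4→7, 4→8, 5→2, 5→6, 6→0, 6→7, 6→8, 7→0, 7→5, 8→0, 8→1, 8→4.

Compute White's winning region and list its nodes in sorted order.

0, 1, 4, 8

A0 = {0}
A1: add {8} — 8 (White) has 8→0.
A2: add {1, 4} — 1 (White) has 1→8; 4 (White) has 4→8.
A3 = A2; e.g. 2 (Black) can still go to 5. Fixed point.
White's winning region = {0, 1, 4, 8}.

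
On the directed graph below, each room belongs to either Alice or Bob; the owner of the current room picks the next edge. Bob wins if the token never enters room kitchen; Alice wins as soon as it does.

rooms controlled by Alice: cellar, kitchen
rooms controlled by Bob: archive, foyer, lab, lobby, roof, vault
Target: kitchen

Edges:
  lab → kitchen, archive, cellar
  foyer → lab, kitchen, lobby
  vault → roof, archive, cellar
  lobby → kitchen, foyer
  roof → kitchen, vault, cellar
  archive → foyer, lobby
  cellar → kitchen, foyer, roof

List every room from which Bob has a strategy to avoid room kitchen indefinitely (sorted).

A0 = {kitchen}
A1: add {cellar} — cellar (Alice) has cellar→kitchen.
A2 = A1; e.g. lab (Bob) can still go to archive. Fixed point.
Alice's attractor = {cellar, kitchen}; Bob avoids the target exactly from the complement.

archive, foyer, lab, lobby, roof, vault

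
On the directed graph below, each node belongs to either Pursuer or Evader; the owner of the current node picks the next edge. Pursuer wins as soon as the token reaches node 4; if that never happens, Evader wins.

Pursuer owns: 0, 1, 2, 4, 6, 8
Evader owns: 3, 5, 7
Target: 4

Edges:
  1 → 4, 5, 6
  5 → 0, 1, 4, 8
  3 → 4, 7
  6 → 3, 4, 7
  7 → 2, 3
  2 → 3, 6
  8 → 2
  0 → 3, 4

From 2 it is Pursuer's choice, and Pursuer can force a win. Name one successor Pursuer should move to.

6

A0 = {4}
A1: add {0, 1, 6} — 0 (Pursuer) has 0→4; 1 (Pursuer) has 1→4; 6 (Pursuer) has 6→4.
A2: add {2} — 2 (Pursuer) has 2→6.
A3: add {8} — 8 (Pursuer) has 8→2.
A4: add {5} — 5 (Evader): all of {0, 1, 4, 8} already in.
A5 = A4; e.g. 3 (Evader) can still go to 7. Fixed point.
From 2, successor 6 is in the attractor (rank 1); the other successor 3 is not.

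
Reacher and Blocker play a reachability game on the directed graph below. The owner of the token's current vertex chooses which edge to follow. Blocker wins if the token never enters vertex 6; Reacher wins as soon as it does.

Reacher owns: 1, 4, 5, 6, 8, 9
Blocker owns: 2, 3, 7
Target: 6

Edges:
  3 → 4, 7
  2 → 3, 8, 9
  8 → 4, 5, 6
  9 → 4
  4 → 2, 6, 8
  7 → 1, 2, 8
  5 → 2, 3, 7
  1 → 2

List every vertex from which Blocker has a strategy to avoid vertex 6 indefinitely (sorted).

1, 2, 3, 5, 7

A0 = {6}
A1: add {4, 8} — 4 (Reacher) has 4→6; 8 (Reacher) has 8→6.
A2: add {9} — 9 (Reacher) has 9→4.
A3 = A2; e.g. 1 (Reacher) has no edge into A2. Fixed point.
Reacher's attractor = {4, 6, 8, 9}; Blocker avoids the target exactly from the complement.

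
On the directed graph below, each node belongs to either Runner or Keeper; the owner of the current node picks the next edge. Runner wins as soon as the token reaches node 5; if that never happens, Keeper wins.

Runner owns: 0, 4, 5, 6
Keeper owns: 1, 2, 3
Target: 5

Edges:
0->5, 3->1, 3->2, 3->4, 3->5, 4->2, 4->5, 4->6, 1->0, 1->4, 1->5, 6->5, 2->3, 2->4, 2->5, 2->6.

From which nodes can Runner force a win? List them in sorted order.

0, 1, 4, 5, 6

A0 = {5}
A1: add {0, 4, 6} — 0 (Runner) has 0→5; 4 (Runner) has 4→5; 6 (Runner) has 6→5.
A2: add {1} — 1 (Keeper): all of {0, 4, 5} already in.
A3 = A2; e.g. 2 (Keeper) can still go to 3. Fixed point.
Runner's winning region = {0, 1, 4, 5, 6}.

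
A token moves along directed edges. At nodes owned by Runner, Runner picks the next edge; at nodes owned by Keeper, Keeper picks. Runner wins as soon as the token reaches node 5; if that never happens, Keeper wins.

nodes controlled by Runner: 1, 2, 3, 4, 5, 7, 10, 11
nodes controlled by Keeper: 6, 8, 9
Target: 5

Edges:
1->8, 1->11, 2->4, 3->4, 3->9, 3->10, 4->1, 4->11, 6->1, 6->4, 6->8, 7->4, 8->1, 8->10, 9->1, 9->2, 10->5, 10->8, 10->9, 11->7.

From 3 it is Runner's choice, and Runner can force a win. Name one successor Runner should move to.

A0 = {5}
A1: add {10} — 10 (Runner) has 10→5.
A2: add {3} — 3 (Runner) has 3→10.
A3 = A2; e.g. 1 (Runner) has no edge into A2. Fixed point.
From 3, successor 10 is in the attractor (rank 1); the other successors 4, 9 are not.

10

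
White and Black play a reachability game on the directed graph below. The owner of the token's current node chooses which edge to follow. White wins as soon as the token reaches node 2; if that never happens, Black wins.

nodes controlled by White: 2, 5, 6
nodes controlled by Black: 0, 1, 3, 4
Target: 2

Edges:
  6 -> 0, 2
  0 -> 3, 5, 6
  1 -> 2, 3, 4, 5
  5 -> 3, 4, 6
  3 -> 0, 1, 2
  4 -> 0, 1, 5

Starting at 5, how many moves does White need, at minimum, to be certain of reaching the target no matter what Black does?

2

A0 = {2}
A1: add {6} — 6 (White) has 6→2.
A2: add {5} — 5 (White) has 5→6.
A3 = A2; e.g. 0 (Black) can still go to 3. Fixed point.
5 enters the attractor at level 2, so White can force the target in 2 moves from there.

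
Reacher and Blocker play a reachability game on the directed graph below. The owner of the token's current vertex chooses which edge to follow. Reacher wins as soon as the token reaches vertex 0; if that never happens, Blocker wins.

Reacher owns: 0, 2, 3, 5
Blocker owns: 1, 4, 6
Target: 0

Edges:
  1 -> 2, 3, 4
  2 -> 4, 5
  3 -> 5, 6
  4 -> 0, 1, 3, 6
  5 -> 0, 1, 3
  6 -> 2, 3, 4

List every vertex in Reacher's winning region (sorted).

0, 2, 3, 5

A0 = {0}
A1: add {5} — 5 (Reacher) has 5→0.
A2: add {2, 3} — 2 (Reacher) has 2→5; 3 (Reacher) has 3→5.
A3 = A2; e.g. 1 (Blocker) can still go to 4. Fixed point.
Reacher's winning region = {0, 2, 3, 5}.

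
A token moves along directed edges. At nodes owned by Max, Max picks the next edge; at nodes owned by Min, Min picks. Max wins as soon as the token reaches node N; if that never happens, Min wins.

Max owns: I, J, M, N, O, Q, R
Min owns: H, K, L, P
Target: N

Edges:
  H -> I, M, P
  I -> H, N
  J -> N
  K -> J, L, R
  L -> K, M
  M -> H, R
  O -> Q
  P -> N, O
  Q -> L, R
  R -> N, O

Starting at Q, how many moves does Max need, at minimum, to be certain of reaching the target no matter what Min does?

A0 = {N}
A1: add {I, J, R} — I (Max) has I→N; J (Max) has J→N; R (Max) has R→N.
A2: add {M, Q} — M (Max) has M→R; Q (Max) has Q→R.
Q enters the attractor at level 2, so Max can force the target in 2 moves from there.

2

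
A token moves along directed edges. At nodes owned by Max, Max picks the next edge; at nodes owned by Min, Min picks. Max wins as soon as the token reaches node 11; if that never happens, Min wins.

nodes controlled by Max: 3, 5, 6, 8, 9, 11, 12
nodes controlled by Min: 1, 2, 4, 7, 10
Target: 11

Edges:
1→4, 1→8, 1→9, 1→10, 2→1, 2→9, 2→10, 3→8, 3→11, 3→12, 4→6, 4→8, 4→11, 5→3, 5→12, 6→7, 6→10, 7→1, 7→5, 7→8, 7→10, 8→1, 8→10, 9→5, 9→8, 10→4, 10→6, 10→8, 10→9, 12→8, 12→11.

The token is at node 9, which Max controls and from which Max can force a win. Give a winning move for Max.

A0 = {11}
A1: add {3, 12} — 3 (Max) has 3→11; 12 (Max) has 12→11.
A2: add {5} — 5 (Max) has 5→3.
A3: add {9} — 9 (Max) has 9→5.
A4 = A3; e.g. 1 (Min) can still go to 4. Fixed point.
From 9, successor 5 is in the attractor (rank 2); the other successor 8 is not.

5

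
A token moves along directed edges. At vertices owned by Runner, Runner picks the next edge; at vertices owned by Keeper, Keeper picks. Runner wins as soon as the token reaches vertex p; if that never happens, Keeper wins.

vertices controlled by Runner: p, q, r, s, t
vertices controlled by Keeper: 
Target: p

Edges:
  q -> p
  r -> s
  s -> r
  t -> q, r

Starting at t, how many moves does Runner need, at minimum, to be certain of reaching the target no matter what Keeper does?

A0 = {p}
A1: add {q} — q (Runner) has q→p.
A2: add {t} — t (Runner) has t→q.
A3 = A2; e.g. r (Runner) has no edge into A2. Fixed point.
t enters the attractor at level 2, so Runner can force the target in 2 moves from there.

2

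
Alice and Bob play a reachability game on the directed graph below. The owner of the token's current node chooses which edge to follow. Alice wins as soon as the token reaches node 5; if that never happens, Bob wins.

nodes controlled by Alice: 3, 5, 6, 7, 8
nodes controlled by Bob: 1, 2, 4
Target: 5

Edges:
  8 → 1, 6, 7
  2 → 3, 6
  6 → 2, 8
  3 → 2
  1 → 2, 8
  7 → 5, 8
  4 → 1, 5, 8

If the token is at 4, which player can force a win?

A0 = {5}
A1: add {7} — 7 (Alice) has 7→5.
A2: add {8} — 8 (Alice) has 8→7.
A3: add {6} — 6 (Alice) has 6→8.
A4 = A3; e.g. 1 (Bob) can still go to 2. Fixed point.
4 never enters the attractor, so Bob can avoid the target forever.

Bob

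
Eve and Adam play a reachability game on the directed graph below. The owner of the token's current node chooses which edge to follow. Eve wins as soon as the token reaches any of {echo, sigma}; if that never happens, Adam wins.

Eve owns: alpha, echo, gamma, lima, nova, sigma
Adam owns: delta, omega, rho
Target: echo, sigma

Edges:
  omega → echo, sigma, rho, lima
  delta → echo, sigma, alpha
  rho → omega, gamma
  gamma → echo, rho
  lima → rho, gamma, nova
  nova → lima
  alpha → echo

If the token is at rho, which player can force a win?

Adam

A0 = {echo, sigma}
A1: add {alpha, gamma} — gamma (Eve) has gamma→echo; alpha (Eve) has alpha→echo.
A2: add {delta, lima} — delta (Adam): all of {echo, sigma, alpha} already in; lima (Eve) has lima→gamma.
A3: add {nova} — nova (Eve) has nova→lima.
A4 = A3; e.g. omega (Adam) can still go to rho. Fixed point.
rho never enters the attractor, so Adam can avoid the target forever.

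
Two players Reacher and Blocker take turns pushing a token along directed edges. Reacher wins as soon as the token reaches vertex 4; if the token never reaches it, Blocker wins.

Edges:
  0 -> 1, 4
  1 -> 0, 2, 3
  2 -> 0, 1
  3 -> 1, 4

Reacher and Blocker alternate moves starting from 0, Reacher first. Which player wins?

Reacher

Track states (vertex, player-to-move).
A0 = {(4,Reacher), (4,Blocker)}
A1: add {(0,Reacher), (3,Reacher)}.
(0,Reacher) ∈ A1 ⇒ Reacher forces the target.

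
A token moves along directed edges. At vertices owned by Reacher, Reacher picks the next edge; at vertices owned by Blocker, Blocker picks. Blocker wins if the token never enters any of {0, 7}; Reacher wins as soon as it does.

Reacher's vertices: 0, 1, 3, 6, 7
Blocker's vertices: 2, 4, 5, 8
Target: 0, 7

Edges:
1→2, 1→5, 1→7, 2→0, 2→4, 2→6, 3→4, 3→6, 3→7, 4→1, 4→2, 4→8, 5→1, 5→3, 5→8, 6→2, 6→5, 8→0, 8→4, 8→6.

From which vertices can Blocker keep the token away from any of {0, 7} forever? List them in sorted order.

A0 = {0, 7}
A1: add {1, 3} — 1 (Reacher) has 1→7; 3 (Reacher) has 3→7.
A2 = A1; e.g. 2 (Blocker) can still go to 4. Fixed point.
Reacher's attractor = {0, 1, 3, 7}; Blocker avoids the target exactly from the complement.

2, 4, 5, 6, 8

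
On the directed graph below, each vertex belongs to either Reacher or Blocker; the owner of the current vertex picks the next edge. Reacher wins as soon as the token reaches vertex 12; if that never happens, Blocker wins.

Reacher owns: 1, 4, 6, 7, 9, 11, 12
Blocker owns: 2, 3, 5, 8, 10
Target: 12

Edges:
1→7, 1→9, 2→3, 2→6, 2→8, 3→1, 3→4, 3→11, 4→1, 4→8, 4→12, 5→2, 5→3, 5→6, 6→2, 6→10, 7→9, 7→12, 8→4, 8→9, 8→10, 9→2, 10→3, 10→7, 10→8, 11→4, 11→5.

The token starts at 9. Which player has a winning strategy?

Blocker

A0 = {12}
A1: add {4, 7} — 4 (Reacher) has 4→12; 7 (Reacher) has 7→12.
A2: add {1, 11} — 1 (Reacher) has 1→7; 11 (Reacher) has 11→4.
A3: add {3} — 3 (Blocker): all of {1, 4, 11} already in.
A4 = A3; e.g. 2 (Blocker) can still go to 6. Fixed point.
9 never enters the attractor, so Blocker can avoid the target forever.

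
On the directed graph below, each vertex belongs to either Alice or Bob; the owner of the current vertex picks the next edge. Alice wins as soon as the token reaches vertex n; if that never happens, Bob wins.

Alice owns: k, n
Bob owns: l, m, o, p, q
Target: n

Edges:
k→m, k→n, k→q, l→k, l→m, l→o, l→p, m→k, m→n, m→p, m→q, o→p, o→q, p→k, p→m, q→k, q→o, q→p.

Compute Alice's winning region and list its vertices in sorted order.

k, n

A0 = {n}
A1: add {k} — k (Alice) has k→n.
A2 = A1; e.g. l (Bob) can still go to m. Fixed point.
Alice's winning region = {k, n}.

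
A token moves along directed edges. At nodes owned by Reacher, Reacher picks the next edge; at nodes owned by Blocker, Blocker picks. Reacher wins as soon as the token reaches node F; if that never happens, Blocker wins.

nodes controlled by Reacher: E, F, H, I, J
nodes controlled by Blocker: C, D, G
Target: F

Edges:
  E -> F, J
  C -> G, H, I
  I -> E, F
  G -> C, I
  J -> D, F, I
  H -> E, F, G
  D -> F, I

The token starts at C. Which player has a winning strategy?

Blocker

A0 = {F}
A1: add {E, H, I, J} — E (Reacher) has E→F; H (Reacher) has H→F; I (Reacher) has I→F; J (Reacher) has J→F.
A2: add {D} — D (Blocker): all of {F, I} already in.
A3 = A2; e.g. C (Blocker) can still go to G. Fixed point.
C never enters the attractor, so Blocker can avoid the target forever.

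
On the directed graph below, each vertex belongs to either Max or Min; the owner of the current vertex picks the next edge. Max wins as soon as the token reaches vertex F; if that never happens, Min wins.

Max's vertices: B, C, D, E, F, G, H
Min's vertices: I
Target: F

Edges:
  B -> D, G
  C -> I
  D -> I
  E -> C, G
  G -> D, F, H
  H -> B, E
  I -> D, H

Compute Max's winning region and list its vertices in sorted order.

A0 = {F}
A1: add {G} — G (Max) has G→F.
A2: add {B, E} — B (Max) has B→G; E (Max) has E→G.
A3: add {H} — H (Max) has H→B.
A4 = A3; e.g. C (Max) has no edge into A3. Fixed point.
Max's winning region = {B, E, F, G, H}.

B, E, F, G, H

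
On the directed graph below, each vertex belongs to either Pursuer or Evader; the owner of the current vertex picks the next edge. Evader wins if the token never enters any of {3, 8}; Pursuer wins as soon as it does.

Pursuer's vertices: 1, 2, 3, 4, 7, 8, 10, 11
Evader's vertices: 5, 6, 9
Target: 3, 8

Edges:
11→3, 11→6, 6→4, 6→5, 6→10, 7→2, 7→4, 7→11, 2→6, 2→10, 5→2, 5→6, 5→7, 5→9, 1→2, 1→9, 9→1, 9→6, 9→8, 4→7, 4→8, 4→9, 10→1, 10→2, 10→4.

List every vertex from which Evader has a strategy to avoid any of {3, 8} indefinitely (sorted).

A0 = {3, 8}
A1: add {4, 11} — 4 (Pursuer) has 4→8; 11 (Pursuer) has 11→3.
A2: add {7, 10} — 7 (Pursuer) has 7→4; 10 (Pursuer) has 10→4.
A3: add {2} — 2 (Pursuer) has 2→10.
A4: add {1} — 1 (Pursuer) has 1→2.
A5 = A4; e.g. 5 (Evader) can still go to 6. Fixed point.
Pursuer's attractor = {1, 2, 3, 4, 7, 8, 10, 11}; Evader avoids the target exactly from the complement.

5, 6, 9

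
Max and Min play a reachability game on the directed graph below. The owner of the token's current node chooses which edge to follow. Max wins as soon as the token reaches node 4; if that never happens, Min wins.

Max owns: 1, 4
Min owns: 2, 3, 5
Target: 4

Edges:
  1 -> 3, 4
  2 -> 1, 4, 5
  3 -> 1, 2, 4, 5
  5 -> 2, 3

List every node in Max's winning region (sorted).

1, 4

A0 = {4}
A1: add {1} — 1 (Max) has 1→4.
A2 = A1; e.g. 2 (Min) can still go to 5. Fixed point.
Max's winning region = {1, 4}.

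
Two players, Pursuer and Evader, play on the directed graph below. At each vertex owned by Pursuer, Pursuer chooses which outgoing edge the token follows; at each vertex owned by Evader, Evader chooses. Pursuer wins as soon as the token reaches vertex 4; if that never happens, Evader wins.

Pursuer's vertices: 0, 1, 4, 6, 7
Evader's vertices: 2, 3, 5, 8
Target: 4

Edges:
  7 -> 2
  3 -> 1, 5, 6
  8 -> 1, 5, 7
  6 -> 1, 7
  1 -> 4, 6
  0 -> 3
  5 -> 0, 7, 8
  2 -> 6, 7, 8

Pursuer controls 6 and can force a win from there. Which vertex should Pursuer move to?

1

A0 = {4}
A1: add {1} — 1 (Pursuer) has 1→4.
A2: add {6} — 6 (Pursuer) has 6→1.
A3 = A2; e.g. 0 (Pursuer) has no edge into A2. Fixed point.
From 6, successor 1 is in the attractor (rank 1); the other successor 7 is not.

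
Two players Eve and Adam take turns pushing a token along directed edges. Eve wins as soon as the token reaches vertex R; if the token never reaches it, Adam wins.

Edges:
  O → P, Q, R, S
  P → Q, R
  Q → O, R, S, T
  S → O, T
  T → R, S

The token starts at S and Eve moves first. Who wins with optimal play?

Adam

Track states (vertex, player-to-move).
A0 = {(R,Eve), (R,Adam)}
A1: add {(O,Eve), (P,Eve), (Q,Eve), (T,Eve)}.
A2: add {(P,Adam), (S,Adam)}.
A3 = A2; e.g. (O,Adam) stays out. (S,Eve) never enters ⇒ Adam avoids the target.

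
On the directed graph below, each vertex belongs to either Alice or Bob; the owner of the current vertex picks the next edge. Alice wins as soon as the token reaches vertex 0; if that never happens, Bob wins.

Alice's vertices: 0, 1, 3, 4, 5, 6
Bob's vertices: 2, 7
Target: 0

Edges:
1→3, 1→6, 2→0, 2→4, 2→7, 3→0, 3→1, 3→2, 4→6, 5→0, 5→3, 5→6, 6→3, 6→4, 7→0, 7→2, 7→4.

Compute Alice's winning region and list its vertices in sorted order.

0, 1, 3, 4, 5, 6

A0 = {0}
A1: add {3, 5} — 3 (Alice) has 3→0; 5 (Alice) has 5→0.
A2: add {1, 6} — 1 (Alice) has 1→3; 6 (Alice) has 6→3.
A3: add {4} — 4 (Alice) has 4→6.
A4 = A3; e.g. 2 (Bob) can still go to 7. Fixed point.
Alice's winning region = {0, 1, 3, 4, 5, 6}.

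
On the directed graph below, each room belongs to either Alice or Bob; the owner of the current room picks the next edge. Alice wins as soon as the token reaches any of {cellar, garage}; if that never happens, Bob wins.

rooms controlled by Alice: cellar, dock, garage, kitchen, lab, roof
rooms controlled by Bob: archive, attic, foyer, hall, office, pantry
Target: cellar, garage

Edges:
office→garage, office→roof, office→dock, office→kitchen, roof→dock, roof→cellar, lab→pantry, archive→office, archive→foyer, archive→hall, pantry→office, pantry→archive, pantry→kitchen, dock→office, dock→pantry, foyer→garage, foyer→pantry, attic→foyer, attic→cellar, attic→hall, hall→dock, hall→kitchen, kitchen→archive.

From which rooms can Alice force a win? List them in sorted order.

A0 = {cellar, garage}
A1: add {roof} — roof (Alice) has roof→cellar.
A2 = A1; e.g. office (Bob) can still go to dock. Fixed point.
Alice's winning region = {cellar, garage, roof}.

cellar, garage, roof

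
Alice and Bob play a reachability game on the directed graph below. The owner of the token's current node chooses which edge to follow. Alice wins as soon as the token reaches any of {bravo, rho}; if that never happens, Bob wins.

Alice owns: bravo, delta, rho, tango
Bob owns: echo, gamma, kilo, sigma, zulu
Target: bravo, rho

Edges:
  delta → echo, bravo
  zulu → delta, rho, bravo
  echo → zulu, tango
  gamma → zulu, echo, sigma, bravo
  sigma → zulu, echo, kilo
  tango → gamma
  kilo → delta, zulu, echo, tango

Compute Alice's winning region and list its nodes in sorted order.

A0 = {bravo, rho}
A1: add {delta} — delta (Alice) has delta→bravo.
A2: add {zulu} — zulu (Bob): all of {delta, rho, bravo} already in.
A3 = A2; e.g. echo (Bob) can still go to tango. Fixed point.
Alice's winning region = {bravo, delta, rho, zulu}.

bravo, delta, rho, zulu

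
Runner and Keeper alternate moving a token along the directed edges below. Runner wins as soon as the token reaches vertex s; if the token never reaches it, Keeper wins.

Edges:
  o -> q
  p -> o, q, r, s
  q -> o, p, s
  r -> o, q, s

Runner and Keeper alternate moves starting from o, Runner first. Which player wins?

Keeper

Track states (vertex, player-to-move).
A0 = {(s,Runner), (s,Keeper)}
A1: add {(p,Runner), (q,Runner), (r,Runner)}.
A2: add {(o,Keeper)}.
A3 = A2; e.g. (o,Runner) stays out. (o,Runner) never enters ⇒ Keeper avoids the target.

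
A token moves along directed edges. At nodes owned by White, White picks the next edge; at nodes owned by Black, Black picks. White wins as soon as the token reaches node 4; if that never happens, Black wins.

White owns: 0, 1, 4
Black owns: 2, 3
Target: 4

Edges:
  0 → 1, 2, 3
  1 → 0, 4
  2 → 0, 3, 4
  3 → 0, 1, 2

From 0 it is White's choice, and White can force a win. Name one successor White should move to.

A0 = {4}
A1: add {1} — 1 (White) has 1→4.
A2: add {0} — 0 (White) has 0→1.
A3 = A2; e.g. 2 (Black) can still go to 3. Fixed point.
From 0, successor 1 is in the attractor (rank 1); the other successors 2, 3 are not.

1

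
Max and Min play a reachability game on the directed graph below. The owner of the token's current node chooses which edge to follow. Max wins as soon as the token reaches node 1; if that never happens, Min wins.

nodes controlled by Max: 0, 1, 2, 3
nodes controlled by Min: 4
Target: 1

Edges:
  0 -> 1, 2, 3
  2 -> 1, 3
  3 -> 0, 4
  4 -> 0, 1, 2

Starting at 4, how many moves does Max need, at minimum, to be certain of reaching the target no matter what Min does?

A0 = {1}
A1: add {0, 2} — 0 (Max) has 0→1; 2 (Max) has 2→1.
A2: add {3, 4} — 3 (Max) has 3→0; 4 (Min): all of {0, 1, 2} already in.
A2 = all vertices. Fixed point.
4 enters the attractor at level 2, so Max can force the target in 2 moves from there.

2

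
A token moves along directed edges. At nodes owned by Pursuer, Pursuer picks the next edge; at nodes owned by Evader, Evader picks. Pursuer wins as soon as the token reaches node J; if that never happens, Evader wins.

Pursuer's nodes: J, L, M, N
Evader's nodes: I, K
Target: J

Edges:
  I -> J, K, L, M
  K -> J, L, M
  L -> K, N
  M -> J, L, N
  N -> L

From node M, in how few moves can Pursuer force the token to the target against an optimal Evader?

A0 = {J}
A1: add {M} — M (Pursuer) has M→J.
A2 = A1; e.g. I (Evader) can still go to K. Fixed point.
M enters the attractor at level 1, so Pursuer can force the target in 1 move from there.

1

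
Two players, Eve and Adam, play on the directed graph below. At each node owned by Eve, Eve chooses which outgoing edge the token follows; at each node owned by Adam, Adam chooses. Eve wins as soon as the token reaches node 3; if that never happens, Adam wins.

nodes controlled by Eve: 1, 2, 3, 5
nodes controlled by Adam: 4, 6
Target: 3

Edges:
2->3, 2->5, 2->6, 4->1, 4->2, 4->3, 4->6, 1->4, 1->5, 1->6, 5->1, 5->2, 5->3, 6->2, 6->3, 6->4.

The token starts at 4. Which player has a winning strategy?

A0 = {3}
A1: add {2, 5} — 2 (Eve) has 2→3; 5 (Eve) has 5→3.
A2: add {1} — 1 (Eve) has 1→5.
A3 = A2; e.g. 4 (Adam) can still go to 6. Fixed point.
4 never enters the attractor, so Adam can avoid the target forever.

Adam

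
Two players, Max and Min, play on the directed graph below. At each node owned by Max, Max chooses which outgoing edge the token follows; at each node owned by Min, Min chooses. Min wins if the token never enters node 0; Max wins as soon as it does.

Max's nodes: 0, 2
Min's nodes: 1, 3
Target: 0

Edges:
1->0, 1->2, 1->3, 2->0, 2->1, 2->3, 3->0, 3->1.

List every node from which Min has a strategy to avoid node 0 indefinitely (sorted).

A0 = {0}
A1: add {2} — 2 (Max) has 2→0.
A2 = A1; e.g. 1 (Min) can still go to 3. Fixed point.
Max's attractor = {0, 2}; Min avoids the target exactly from the complement.

1, 3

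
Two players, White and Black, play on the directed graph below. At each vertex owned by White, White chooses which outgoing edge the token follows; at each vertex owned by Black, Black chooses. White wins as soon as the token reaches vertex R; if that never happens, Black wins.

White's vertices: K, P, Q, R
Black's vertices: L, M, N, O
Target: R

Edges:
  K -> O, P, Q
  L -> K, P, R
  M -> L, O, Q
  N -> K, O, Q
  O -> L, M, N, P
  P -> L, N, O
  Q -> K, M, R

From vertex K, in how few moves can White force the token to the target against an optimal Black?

2

A0 = {R}
A1: add {Q} — Q (White) has Q→R.
A2: add {K} — K (White) has K→Q.
A3 = A2; e.g. L (Black) can still go to P. Fixed point.
K enters the attractor at level 2, so White can force the target in 2 moves from there.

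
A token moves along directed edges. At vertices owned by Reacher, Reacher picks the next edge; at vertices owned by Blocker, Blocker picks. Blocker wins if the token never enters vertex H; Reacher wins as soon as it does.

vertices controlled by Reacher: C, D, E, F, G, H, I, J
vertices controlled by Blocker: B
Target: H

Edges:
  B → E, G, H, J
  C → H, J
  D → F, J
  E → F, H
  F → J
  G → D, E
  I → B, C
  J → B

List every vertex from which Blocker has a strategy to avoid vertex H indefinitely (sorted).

B, D, F, J

A0 = {H}
A1: add {C, E} — C (Reacher) has C→H; E (Reacher) has E→H.
A2: add {G, I} — G (Reacher) has G→E; I (Reacher) has I→C.
A3 = A2; e.g. B (Blocker) can still go to J. Fixed point.
Reacher's attractor = {C, E, G, H, I}; Blocker avoids the target exactly from the complement.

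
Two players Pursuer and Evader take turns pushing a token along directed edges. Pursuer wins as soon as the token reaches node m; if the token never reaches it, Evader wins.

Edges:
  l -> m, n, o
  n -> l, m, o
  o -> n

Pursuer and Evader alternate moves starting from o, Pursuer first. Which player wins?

Track states (vertex, player-to-move).
A0 = {(m,Pursuer), (m,Evader)}
A1: add {(l,Pursuer), (n,Pursuer)}.
A2: add {(o,Evader)}.
A3 = A2; e.g. (l,Evader) stays out. (o,Pursuer) never enters ⇒ Evader avoids the target.

Evader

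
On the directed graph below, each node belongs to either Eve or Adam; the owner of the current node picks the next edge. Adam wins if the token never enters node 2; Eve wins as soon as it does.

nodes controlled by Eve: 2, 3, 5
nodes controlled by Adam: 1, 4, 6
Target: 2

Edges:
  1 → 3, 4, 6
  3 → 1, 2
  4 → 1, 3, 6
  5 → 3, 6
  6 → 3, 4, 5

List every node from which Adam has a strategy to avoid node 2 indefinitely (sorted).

A0 = {2}
A1: add {3} — 3 (Eve) has 3→2.
A2: add {5} — 5 (Eve) has 5→3.
A3 = A2; e.g. 1 (Adam) can still go to 4. Fixed point.
Eve's attractor = {2, 3, 5}; Adam avoids the target exactly from the complement.

1, 4, 6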